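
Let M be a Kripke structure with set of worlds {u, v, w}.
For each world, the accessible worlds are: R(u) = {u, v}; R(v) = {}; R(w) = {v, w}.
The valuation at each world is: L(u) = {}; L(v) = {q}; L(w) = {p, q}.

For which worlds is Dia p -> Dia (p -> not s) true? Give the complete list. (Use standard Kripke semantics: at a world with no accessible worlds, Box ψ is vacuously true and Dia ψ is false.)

Let φ = Dia p -> Dia (p -> not s). Evaluate φ at each world:
  u (successors {u, v}): φ is true.
  v (successors ∅): φ is true.
  w (successors {v, w}): φ is true.
For instance, at w:
  At w: Dia p is true, Dia (p -> not s) is true, so Dia p -> Dia (p -> not s) is true.
    At w: Dia p requires p at some successor in {v, w}.
      p holds at w, so Dia p is true at w.
    At w: Dia (p -> not s) requires p -> not s at some successor in {v, w}.
      p -> not s holds at v, so Dia (p -> not s) is true at w.
Satisfying worlds: {u, v, w}

u, v, w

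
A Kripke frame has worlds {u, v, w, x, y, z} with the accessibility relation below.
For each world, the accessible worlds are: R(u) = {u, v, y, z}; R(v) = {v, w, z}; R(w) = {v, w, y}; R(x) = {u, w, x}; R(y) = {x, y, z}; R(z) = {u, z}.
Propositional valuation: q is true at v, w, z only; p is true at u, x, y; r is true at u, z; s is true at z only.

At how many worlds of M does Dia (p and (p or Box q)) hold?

Let φ = Dia (p and (p or Box q)). Evaluate φ at each world:
  u (successors {u, v, y, z}): φ is true.
  v (successors {v, w, z}): φ is false.
  w (successors {v, w, y}): φ is true.
  x (successors {u, w, x}): φ is true.
  y (successors {x, y, z}): φ is true.
  z (successors {u, z}): φ is true.
For instance, at y:
  At y: Dia (p and (p or Box q)) requires p and (p or Box q) at some successor in {x, y, z}.
    p and (p or Box q) holds at x, so Dia (p and (p or Box q)) is true at y.
      At x: p is true, p or Box q is true, so p and (p or Box q) is true.
Satisfying worlds: {u, w, x, y, z}

5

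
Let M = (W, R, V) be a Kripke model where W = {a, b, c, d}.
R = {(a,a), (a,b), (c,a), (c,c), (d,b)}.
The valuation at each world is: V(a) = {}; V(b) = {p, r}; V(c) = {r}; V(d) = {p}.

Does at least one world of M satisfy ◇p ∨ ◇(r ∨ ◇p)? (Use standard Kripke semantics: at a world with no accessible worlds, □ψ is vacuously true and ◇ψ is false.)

Let φ = ◇p ∨ ◇(r ∨ ◇p). Evaluate φ at each world:
  a (successors {a, b}): φ is true.
  b (successors ∅): φ is false.
  c (successors {a, c}): φ is true.
  d (successors {b}): φ is true.
Detail at a (witness):
  At a: ◇p is true, ◇(r ∨ ◇p) is true, so ◇p ∨ ◇(r ∨ ◇p) is true.
    At a: ◇p requires p at some successor in {a, b}.
      p holds at b, so ◇p is true at a.
    At a: ◇(r ∨ ◇p) requires r ∨ ◇p at some successor in {a, b}.
      r ∨ ◇p holds at a, so ◇(r ∨ ◇p) is true at a.

Yes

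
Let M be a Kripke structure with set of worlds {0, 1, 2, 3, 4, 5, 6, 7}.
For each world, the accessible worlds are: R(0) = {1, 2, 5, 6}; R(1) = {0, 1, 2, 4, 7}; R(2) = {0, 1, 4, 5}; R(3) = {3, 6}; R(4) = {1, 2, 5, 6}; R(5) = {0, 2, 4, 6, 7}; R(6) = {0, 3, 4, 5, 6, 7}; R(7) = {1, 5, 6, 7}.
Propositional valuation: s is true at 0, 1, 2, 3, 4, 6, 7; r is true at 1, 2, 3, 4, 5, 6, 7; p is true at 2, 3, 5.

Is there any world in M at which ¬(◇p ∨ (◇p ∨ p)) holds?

No

Let φ = ¬(◇p ∨ (◇p ∨ p)). Evaluate φ at each world:
  0 (successors {1, 2, 5, 6}): φ is false.
  1 (successors {0, 1, 2, 4, 7}): φ is false.
  2 (successors {0, 1, 4, 5}): φ is false.
  3 (successors {3, 6}): φ is false.
  4 (successors {1, 2, 5, 6}): φ is false.
  5 (successors {0, 2, 4, 6, 7}): φ is false.
  6 (successors {0, 3, 4, 5, 6, 7}): φ is false.
  7 (successors {1, 5, 6, 7}): φ is false.
For instance, at 2:
  At 2: ◇p ∨ (◇p ∨ p) is true, so ¬(◇p ∨ (◇p ∨ p)) is false.
    At 2: ◇p is true, ◇p ∨ p is true, so ◇p ∨ (◇p ∨ p) is true.
      At 2: ◇p requires p at some successor in {0, 1, 4, 5}.
        p holds at 5, so ◇p is true at 2.
      At 2: ◇p is true, p is true, so ◇p ∨ p is true.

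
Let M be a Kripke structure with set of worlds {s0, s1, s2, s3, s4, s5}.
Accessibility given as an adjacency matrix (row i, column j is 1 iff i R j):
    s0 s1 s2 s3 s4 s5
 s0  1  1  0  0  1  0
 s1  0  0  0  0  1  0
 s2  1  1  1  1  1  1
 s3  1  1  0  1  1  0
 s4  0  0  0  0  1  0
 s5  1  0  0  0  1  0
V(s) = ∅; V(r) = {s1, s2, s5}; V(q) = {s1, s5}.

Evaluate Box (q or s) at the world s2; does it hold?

No

Recall that Box ψ holds at a world iff ψ holds at every accessible world, and Dia ψ holds iff ψ holds at some accessible world.
At s2: Box (q or s) requires q or s at every successor {s0, s1, s2, s3, s4, s5}.
  q or s fails at s0, so Box (q or s) is false at s2.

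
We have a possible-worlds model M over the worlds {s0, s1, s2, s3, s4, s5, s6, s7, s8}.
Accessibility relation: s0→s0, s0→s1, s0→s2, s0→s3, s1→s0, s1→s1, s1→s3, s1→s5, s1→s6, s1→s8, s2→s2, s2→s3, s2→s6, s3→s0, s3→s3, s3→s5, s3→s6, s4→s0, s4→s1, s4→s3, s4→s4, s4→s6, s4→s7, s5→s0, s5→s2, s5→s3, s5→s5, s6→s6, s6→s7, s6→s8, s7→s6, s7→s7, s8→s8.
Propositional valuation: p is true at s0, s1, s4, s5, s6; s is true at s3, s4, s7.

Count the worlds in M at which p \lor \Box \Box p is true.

5

Let φ = p \lor \Box \Box p. Evaluate φ at each world:
  s0 (successors {s0, s1, s2, s3}): φ is true.
  s1 (successors {s0, s1, s3, s5, s6, s8}): φ is true.
  s2 (successors {s2, s3, s6}): φ is false.
  s3 (successors {s0, s3, s5, s6}): φ is false.
  s4 (successors {s0, s1, s3, s4, s6, s7}): φ is true.
  s5 (successors {s0, s2, s3, s5}): φ is true.
  s6 (successors {s6, s7, s8}): φ is true.
  s7 (successors {s6, s7}): φ is false.
  s8 (successors {s8}): φ is false.
For instance, at s0:
  At s0: p is true, \Box \Box p is false, so p \lor \Box \Box p is true.
    At s0: \Box \Box p requires \Box p at every successor {s0, s1, s2, s3}.
      \Box p fails at s0, so \Box \Box p is false at s0.
Satisfying worlds: {s0, s1, s4, s5, s6}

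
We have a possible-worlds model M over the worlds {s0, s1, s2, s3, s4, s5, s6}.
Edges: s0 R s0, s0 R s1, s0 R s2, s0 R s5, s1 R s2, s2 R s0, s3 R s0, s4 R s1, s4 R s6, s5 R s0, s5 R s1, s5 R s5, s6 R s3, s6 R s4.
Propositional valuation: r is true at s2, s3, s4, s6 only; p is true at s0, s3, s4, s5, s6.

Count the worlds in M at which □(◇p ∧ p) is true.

3

Let φ = □(◇p ∧ p). Evaluate φ at each world:
  s0 (successors {s0, s1, s2, s5}): φ is false.
  s1 (successors {s2}): φ is false.
  s2 (successors {s0}): φ is true.
  s3 (successors {s0}): φ is true.
  s4 (successors {s1, s6}): φ is false.
  s5 (successors {s0, s1, s5}): φ is false.
  s6 (successors {s3, s4}): φ is true.
For instance, at s3:
  At s3: □(◇p ∧ p) requires ◇p ∧ p at every successor {s0}.
      At s0: ◇p is true, p is true, so ◇p ∧ p is true.
  So □(◇p ∧ p) is true at s3.
Satisfying worlds: {s2, s3, s6}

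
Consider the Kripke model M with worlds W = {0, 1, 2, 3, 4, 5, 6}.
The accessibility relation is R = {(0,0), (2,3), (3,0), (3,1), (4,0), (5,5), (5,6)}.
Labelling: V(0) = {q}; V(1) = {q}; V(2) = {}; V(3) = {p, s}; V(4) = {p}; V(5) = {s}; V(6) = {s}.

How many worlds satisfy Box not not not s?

Recall that Box ψ holds at a world iff ψ holds at every accessible world, and Dia ψ holds iff ψ holds at some accessible world.
Let φ = Box not not not s. Evaluate φ at each world:
  0 (successors {0}): φ is true.
  1 (successors ∅): φ is true.
  2 (successors {3}): φ is false.
  3 (successors {0, 1}): φ is true.
  4 (successors {0}): φ is true.
  5 (successors {5, 6}): φ is false.
  6 (successors ∅): φ is true.
For instance, at 5:
  At 5: Box not not not s requires not not not s at every successor {5, 6}.
    not not not s fails at 5, so Box not not not s is false at 5.
Satisfying worlds: {0, 1, 3, 4, 6}

5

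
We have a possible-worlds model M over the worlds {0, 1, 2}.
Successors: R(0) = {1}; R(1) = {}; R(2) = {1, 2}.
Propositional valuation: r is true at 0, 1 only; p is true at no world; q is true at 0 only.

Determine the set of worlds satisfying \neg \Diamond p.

Let φ = \neg \Diamond p. Evaluate φ at each world:
  0 (successors {1}): φ is true.
  1 (successors ∅): φ is true.
  2 (successors {1, 2}): φ is true.
For instance, at 0:
  At 0: \Diamond p is false, so \neg \Diamond p is true.
    At 0: \Diamond p requires p at some successor in {1}.
      At 1: p is false.
    So \Diamond p is false at 0.
Satisfying worlds: {0, 1, 2}

0, 1, 2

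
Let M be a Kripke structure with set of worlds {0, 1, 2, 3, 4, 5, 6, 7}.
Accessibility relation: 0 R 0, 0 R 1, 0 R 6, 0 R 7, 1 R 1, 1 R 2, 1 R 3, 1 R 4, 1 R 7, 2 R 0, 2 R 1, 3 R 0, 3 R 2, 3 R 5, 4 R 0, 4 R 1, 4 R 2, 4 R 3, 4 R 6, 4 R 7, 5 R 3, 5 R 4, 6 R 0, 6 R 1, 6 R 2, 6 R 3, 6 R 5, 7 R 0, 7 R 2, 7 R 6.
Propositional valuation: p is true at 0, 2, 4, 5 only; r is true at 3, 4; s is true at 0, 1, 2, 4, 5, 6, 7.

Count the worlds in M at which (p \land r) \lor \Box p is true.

2

Recall that \Box ψ holds at a world iff ψ holds at every accessible world, and \Diamond ψ holds iff ψ holds at some accessible world.
Let φ = (p \land r) \lor \Box p. Evaluate φ at each world:
  0 (successors {0, 1, 6, 7}): φ is false.
  1 (successors {1, 2, 3, 4, 7}): φ is false.
  2 (successors {0, 1}): φ is false.
  3 (successors {0, 2, 5}): φ is true.
  4 (successors {0, 1, 2, 3, 6, 7}): φ is true.
  5 (successors {3, 4}): φ is false.
  6 (successors {0, 1, 2, 3, 5}): φ is false.
  7 (successors {0, 2, 6}): φ is false.
For instance, at 7:
  At 7: p \land r is false, \Box p is false, so (p \land r) \lor \Box p is false.
    At 7: \Box p requires p at every successor {0, 2, 6}.
      p fails at 6, so \Box p is false at 7.
Satisfying worlds: {3, 4}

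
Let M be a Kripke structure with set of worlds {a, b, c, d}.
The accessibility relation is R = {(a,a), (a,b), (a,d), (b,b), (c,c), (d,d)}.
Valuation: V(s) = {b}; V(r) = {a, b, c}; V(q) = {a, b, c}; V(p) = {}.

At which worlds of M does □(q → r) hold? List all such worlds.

Let φ = □(q → r). Evaluate φ at each world:
  a (successors {a, b, d}): φ is true.
  b (successors {b}): φ is true.
  c (successors {c}): φ is true.
  d (successors {d}): φ is true.
For instance, at d:
  At d: □(q → r) requires q → r at every successor {d}.
    At d: q → r is true.
  So □(q → r) is true at d.
Satisfying worlds: {a, b, c, d}

a, b, c, d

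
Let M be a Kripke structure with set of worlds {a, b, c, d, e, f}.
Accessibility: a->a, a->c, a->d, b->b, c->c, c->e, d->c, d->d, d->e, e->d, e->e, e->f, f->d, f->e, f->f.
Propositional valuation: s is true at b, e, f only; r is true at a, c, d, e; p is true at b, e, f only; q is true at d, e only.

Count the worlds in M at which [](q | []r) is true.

Let φ = [](q | []r). Evaluate φ at each world:
  a (successors {a, c, d}): φ is true.
  b (successors {b}): φ is false.
  c (successors {c, e}): φ is true.
  d (successors {c, d, e}): φ is true.
  e (successors {d, e, f}): φ is false.
  f (successors {d, e, f}): φ is false.
For instance, at b:
  At b: [](q | []r) requires q | []r at every successor {b}.
    q | []r fails at b, so [](q | []r) is false at b.
      At b: q is false, []r is false, so q | []r is false.
Satisfying worlds: {a, c, d}

3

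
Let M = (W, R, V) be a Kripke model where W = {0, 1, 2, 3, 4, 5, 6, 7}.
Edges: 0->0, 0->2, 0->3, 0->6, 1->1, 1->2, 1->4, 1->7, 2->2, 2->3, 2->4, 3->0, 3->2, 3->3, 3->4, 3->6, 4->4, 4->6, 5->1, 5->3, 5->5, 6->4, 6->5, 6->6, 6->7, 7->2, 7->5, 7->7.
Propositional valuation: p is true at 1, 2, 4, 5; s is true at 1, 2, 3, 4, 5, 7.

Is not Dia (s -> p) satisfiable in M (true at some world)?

Let φ = not Dia (s -> p). Evaluate φ at each world:
  0 (successors {0, 2, 3, 6}): φ is false.
  1 (successors {1, 2, 4, 7}): φ is false.
  2 (successors {2, 3, 4}): φ is false.
  3 (successors {0, 2, 3, 4, 6}): φ is false.
  4 (successors {4, 6}): φ is false.
  5 (successors {1, 3, 5}): φ is false.
  6 (successors {4, 5, 6, 7}): φ is false.
  7 (successors {2, 5, 7}): φ is false.
For instance, at 6:
  At 6: Dia (s -> p) is true, so not Dia (s -> p) is false.
    At 6: Dia (s -> p) requires s -> p at some successor in {4, 5, 6, 7}.
      s -> p holds at 4, so Dia (s -> p) is true at 6.

No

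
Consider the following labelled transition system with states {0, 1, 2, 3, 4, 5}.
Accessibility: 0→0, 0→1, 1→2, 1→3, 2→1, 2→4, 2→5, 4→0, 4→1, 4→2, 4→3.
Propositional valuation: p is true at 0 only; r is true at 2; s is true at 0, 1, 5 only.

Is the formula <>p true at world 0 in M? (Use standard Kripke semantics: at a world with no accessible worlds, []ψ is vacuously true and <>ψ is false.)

Yes

At 0: <>p requires p at some successor in {0, 1}.
  p holds at 0, so <>p is true at 0.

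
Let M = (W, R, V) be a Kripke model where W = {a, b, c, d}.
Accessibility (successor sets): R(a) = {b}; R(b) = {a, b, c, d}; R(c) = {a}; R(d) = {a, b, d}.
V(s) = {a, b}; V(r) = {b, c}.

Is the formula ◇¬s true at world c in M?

At c: ◇¬s requires ¬s at some successor in {a}.
  At a: ¬s is false.
So ◇¬s is false at c.

No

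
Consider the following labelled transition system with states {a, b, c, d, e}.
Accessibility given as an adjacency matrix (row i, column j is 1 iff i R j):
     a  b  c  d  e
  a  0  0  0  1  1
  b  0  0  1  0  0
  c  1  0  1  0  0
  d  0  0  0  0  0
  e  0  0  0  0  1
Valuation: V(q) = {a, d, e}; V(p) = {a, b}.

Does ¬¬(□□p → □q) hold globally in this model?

Recall that □ψ holds at a world iff ψ holds at every accessible world, and ◇ψ holds iff ψ holds at some accessible world.
Let φ = ¬¬(□□p → □q). Evaluate φ at each world:
  a (successors {d, e}): φ is true.
  b (successors {c}): φ is true.
  c (successors {a, c}): φ is true.
  d (successors ∅): φ is true.
  e (successors {e}): φ is true.
For instance, at e:
  At e: ¬(□□p → □q) is false, so ¬¬(□□p → □q) is true.
    At e: □□p → □q is true, so ¬(□□p → □q) is false.
      At e: □□p is false, □q is true, so □□p → □q is true.

Yes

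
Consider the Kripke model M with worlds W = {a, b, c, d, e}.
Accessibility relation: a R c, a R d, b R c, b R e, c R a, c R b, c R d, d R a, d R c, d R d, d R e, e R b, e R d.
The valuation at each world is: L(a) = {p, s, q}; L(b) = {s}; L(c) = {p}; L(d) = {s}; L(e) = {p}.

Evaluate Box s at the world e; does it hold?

Recall that Box ψ holds at a world iff ψ holds at every accessible world, and Dia ψ holds iff ψ holds at some accessible world.
At e: Box s requires s at every successor {b, d}.
  At b: s is true.
  At d: s is true.
So Box s is true at e.

Yes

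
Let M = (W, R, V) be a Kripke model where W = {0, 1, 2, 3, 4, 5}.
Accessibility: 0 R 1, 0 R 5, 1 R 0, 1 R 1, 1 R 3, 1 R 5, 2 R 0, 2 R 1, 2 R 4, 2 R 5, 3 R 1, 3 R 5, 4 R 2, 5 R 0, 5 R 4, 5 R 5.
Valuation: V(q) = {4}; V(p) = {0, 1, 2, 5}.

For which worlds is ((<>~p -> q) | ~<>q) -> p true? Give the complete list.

0, 1, 2, 5

Recall that <>ψ holds at a world iff ψ holds at some accessible world.
Let φ = ((<>~p -> q) | ~<>q) -> p. Evaluate φ at each world:
  0 (successors {1, 5}): φ is true.
  1 (successors {0, 1, 3, 5}): φ is true.
  2 (successors {0, 1, 4, 5}): φ is true.
  3 (successors {1, 5}): φ is false.
  4 (successors {2}): φ is false.
  5 (successors {0, 4, 5}): φ is true.
For instance, at 1:
  At 1: (<>~p -> q) | ~<>q is true, p is true, so ((<>~p -> q) | ~<>q) -> p is true.
    At 1: <>~p -> q is false, ~<>q is true, so (<>~p -> q) | ~<>q is true.
      At 1: <>~p is true, q is false, so <>~p -> q is false.
      At 1: <>q is false, so ~<>q is true.
Satisfying worlds: {0, 1, 2, 5}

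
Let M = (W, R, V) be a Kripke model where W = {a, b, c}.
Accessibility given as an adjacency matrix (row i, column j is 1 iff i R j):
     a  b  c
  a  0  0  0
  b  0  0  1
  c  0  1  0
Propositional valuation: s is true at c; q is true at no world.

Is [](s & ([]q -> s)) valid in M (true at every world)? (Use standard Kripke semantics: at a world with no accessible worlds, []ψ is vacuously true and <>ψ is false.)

No

Let φ = [](s & ([]q -> s)). Evaluate φ at each world:
  a (successors ∅): φ is true.
  b (successors {c}): φ is true.
  c (successors {b}): φ is false.
Detail at c (counterexample):
  At c: [](s & ([]q -> s)) requires s & ([]q -> s) at every successor {b}.
    s & ([]q -> s) fails at b, so [](s & ([]q -> s)) is false at c.
      At b: s is false, []q -> s is true, so s & ([]q -> s) is false.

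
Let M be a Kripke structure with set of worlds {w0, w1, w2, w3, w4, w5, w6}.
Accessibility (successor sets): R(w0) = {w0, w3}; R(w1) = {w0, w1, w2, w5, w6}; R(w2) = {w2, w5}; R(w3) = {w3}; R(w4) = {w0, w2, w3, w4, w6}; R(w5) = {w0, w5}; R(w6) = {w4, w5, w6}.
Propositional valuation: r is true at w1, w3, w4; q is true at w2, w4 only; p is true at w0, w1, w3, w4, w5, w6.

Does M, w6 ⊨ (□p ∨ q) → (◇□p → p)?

Yes

At w6: □p ∨ q is true, ◇□p → p is true, so (□p ∨ q) → (◇□p → p) is true.
  At w6: □p is true, q is false, so □p ∨ q is true.
    At w6: □p requires p at every successor {w4, w5, w6}.
      At w4: p is true.
      At w5: p is true.
      At w6: p is true.
    So □p is true at w6.
  At w6: ◇□p is true, p is true, so ◇□p → p is true.
    At w6: ◇□p requires □p at some successor in {w4, w5, w6}.
      □p holds at w5, so ◇□p is true at w6.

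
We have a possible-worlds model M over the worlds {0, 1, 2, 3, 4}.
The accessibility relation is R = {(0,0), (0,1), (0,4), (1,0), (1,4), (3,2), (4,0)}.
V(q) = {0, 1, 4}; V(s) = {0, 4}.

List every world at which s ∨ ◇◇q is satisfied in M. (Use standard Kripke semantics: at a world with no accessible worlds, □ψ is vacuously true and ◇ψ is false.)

0, 1, 4

Let φ = s ∨ ◇◇q. Evaluate φ at each world:
  0 (successors {0, 1, 4}): φ is true.
  1 (successors {0, 4}): φ is true.
  2 (successors ∅): φ is false.
  3 (successors {2}): φ is false.
  4 (successors {0}): φ is true.
For instance, at 1:
  At 1: s is false, ◇◇q is true, so s ∨ ◇◇q is true.
    At 1: ◇◇q requires ◇q at some successor in {0, 4}.
      ◇q holds at 0, so ◇◇q is true at 1.
Satisfying worlds: {0, 1, 4}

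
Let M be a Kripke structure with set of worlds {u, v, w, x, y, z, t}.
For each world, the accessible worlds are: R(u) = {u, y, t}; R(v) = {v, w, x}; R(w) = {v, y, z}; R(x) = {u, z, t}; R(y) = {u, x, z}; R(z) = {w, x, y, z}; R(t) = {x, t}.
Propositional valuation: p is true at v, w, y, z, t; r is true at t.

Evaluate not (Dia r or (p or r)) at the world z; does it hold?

Recall that Dia ψ holds at a world iff ψ holds at some accessible world.
At z: Dia r or (p or r) is true, so not (Dia r or (p or r)) is false.
  At z: Dia r is false, p or r is true, so Dia r or (p or r) is true.
    At z: Dia r requires r at some successor in {w, x, y, z}.
      At w: r is false.
      At x: r is false.
      At y: r is false.
      At z: r is false.
    So Dia r is false at z.

No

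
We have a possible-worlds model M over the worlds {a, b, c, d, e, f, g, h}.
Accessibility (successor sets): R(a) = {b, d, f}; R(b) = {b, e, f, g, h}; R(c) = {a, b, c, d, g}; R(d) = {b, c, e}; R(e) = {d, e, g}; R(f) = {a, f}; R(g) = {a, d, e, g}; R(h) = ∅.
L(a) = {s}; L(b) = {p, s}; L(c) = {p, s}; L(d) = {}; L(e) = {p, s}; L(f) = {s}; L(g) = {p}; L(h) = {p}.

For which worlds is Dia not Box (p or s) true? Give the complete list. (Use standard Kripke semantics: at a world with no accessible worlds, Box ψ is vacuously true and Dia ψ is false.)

Recall that Box ψ holds at a world iff ψ holds at every accessible world, and Dia ψ holds iff ψ holds at some accessible world.
Let φ = Dia not Box (p or s). Evaluate φ at each world:
  a (successors {b, d, f}): φ is false.
  b (successors {b, e, f, g, h}): φ is true.
  c (successors {a, b, c, d, g}): φ is true.
  d (successors {b, c, e}): φ is true.
  e (successors {d, e, g}): φ is true.
  f (successors {a, f}): φ is true.
  g (successors {a, d, e, g}): φ is true.
  h (successors ∅): φ is false.
For instance, at c:
  At c: Dia not Box (p or s) requires not Box (p or s) at some successor in {a, b, c, d, g}.
    not Box (p or s) holds at a, so Dia not Box (p or s) is true at c.
      At a: Box (p or s) is false, so not Box (p or s) is true.
Satisfying worlds: {b, c, d, e, f, g}

b, c, d, e, f, g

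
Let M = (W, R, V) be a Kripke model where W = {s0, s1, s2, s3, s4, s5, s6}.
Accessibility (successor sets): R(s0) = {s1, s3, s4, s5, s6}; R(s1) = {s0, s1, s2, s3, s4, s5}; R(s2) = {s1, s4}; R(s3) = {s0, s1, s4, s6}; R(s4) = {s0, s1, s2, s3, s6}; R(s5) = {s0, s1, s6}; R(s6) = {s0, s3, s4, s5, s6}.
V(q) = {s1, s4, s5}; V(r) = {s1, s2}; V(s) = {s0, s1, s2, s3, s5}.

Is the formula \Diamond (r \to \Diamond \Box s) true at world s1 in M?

At s1: \Diamond (r \to \Diamond \Box s) requires r \to \Diamond \Box s at some successor in {s0, s1, s2, s3, s4, s5}.
  r \to \Diamond \Box s holds at s0, so \Diamond (r \to \Diamond \Box s) is true at s1.
    At s0: r is false, \Diamond \Box s is false, so r \to \Diamond \Box s is true.
      At s0: \Diamond \Box s requires \Box s at some successor in {s1, s3, s4, s5, s6}.
        At s1: \Box s is false.
        At s3: \Box s is false.
        At s4: \Box s is false.
        At s5: \Box s is false.
        At s6: \Box s is false.
      So \Diamond \Box s is false at s0.

Yes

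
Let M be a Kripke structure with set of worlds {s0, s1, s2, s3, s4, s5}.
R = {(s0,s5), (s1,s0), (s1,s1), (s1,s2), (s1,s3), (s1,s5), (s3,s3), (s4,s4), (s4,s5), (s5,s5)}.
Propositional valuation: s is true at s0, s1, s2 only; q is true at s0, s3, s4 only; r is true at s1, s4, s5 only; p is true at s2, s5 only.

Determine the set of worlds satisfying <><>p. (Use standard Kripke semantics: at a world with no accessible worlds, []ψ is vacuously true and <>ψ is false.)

s0, s1, s4, s5

Let φ = <><>p. Evaluate φ at each world:
  s0 (successors {s5}): φ is true.
  s1 (successors {s0, s1, s2, s3, s5}): φ is true.
  s2 (successors ∅): φ is false.
  s3 (successors {s3}): φ is false.
  s4 (successors {s4, s5}): φ is true.
  s5 (successors {s5}): φ is true.
For instance, at s5:
  At s5: <><>p requires <>p at some successor in {s5}.
    <>p holds at s5, so <><>p is true at s5.
      At s5: <>p requires p at some successor in {s5}.
        p holds at s5, so <>p is true at s5.
Satisfying worlds: {s0, s1, s4, s5}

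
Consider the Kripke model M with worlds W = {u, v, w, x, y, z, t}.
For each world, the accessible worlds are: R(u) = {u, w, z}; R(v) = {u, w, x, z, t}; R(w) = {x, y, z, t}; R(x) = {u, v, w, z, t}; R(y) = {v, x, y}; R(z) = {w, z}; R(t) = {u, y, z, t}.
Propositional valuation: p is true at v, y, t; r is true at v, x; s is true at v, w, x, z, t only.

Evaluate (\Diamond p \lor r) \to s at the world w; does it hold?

At w: \Diamond p \lor r is true, s is true, so (\Diamond p \lor r) \to s is true.
  At w: \Diamond p is true, r is false, so \Diamond p \lor r is true.
    At w: \Diamond p requires p at some successor in {x, y, z, t}.
      p holds at y, so \Diamond p is true at w.

Yes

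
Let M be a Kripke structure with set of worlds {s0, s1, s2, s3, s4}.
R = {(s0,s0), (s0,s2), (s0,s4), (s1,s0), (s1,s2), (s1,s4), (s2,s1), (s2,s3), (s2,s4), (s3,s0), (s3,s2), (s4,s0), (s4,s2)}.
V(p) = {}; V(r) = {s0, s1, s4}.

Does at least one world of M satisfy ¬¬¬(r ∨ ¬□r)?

No

Let φ = ¬¬¬(r ∨ ¬□r). Evaluate φ at each world:
  s0 (successors {s0, s2, s4}): φ is false.
  s1 (successors {s0, s2, s4}): φ is false.
  s2 (successors {s1, s3, s4}): φ is false.
  s3 (successors {s0, s2}): φ is false.
  s4 (successors {s0, s2}): φ is false.
For instance, at s2:
  At s2: ¬¬(r ∨ ¬□r) is true, so ¬¬¬(r ∨ ¬□r) is false.
    At s2: ¬(r ∨ ¬□r) is false, so ¬¬(r ∨ ¬□r) is true.
      At s2: r ∨ ¬□r is true, so ¬(r ∨ ¬□r) is false.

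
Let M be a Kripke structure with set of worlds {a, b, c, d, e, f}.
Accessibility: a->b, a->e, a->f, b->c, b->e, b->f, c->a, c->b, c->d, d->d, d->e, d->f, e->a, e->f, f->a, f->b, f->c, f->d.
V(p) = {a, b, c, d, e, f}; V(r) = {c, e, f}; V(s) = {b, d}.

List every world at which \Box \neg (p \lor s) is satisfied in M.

none

Recall that \Box ψ holds at a world iff ψ holds at every accessible world, and \Diamond ψ holds iff ψ holds at some accessible world.
Let φ = \Box \neg (p \lor s). Evaluate φ at each world:
  a (successors {b, e, f}): φ is false.
  b (successors {c, e, f}): φ is false.
  c (successors {a, b, d}): φ is false.
  d (successors {d, e, f}): φ is false.
  e (successors {a, f}): φ is false.
  f (successors {a, b, c, d}): φ is false.
For instance, at d:
  At d: \Box \neg (p \lor s) requires \neg (p \lor s) at every successor {d, e, f}.
    \neg (p \lor s) fails at d, so \Box \neg (p \lor s) is false at d.
Satisfying worlds: none.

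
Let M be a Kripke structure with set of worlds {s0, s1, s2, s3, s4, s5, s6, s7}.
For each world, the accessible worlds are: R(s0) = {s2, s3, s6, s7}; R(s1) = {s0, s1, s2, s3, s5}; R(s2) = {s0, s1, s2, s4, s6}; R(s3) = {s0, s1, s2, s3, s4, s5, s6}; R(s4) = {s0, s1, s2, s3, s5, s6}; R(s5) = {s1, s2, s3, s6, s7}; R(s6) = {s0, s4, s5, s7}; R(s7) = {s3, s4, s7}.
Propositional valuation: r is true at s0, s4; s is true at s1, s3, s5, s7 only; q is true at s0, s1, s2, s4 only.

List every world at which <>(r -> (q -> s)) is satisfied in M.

s0, s1, s2, s3, s4, s5, s6, s7

Let φ = <>(r -> (q -> s)). Evaluate φ at each world:
  s0 (successors {s2, s3, s6, s7}): φ is true.
  s1 (successors {s0, s1, s2, s3, s5}): φ is true.
  s2 (successors {s0, s1, s2, s4, s6}): φ is true.
  s3 (successors {s0, s1, s2, s3, s4, s5, s6}): φ is true.
  s4 (successors {s0, s1, s2, s3, s5, s6}): φ is true.
  s5 (successors {s1, s2, s3, s6, s7}): φ is true.
  s6 (successors {s0, s4, s5, s7}): φ is true.
  s7 (successors {s3, s4, s7}): φ is true.
For instance, at s5:
  At s5: <>(r -> (q -> s)) requires r -> (q -> s) at some successor in {s1, s2, s3, s6, s7}.
    r -> (q -> s) holds at s1, so <>(r -> (q -> s)) is true at s5.
Satisfying worlds: {s0, s1, s2, s3, s4, s5, s6, s7}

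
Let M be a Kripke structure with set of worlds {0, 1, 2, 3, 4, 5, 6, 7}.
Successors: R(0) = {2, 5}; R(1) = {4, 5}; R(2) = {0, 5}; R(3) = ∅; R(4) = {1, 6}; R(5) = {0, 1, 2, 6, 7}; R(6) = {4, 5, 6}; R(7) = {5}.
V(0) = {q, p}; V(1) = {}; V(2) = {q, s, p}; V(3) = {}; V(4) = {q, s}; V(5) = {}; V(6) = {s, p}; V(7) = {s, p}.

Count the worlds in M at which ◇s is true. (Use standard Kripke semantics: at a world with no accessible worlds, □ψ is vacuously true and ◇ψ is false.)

Let φ = ◇s. Evaluate φ at each world:
  0 (successors {2, 5}): φ is true.
  1 (successors {4, 5}): φ is true.
  2 (successors {0, 5}): φ is false.
  3 (successors ∅): φ is false.
  4 (successors {1, 6}): φ is true.
  5 (successors {0, 1, 2, 6, 7}): φ is true.
  6 (successors {4, 5, 6}): φ is true.
  7 (successors {5}): φ is false.
For instance, at 5:
  At 5: ◇s requires s at some successor in {0, 1, 2, 6, 7}.
    s holds at 2, so ◇s is true at 5.
Satisfying worlds: {0, 1, 4, 5, 6}

5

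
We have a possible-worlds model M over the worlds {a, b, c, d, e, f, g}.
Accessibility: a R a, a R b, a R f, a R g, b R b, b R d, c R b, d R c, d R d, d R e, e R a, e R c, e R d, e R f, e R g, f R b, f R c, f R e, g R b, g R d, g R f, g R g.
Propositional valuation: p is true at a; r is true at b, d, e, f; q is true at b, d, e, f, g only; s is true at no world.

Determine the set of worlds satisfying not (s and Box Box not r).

a, b, c, d, e, f, g

Let φ = not (s and Box Box not r). Evaluate φ at each world:
  a (successors {a, b, f, g}): φ is true.
  b (successors {b, d}): φ is true.
  c (successors {b}): φ is true.
  d (successors {c, d, e}): φ is true.
  e (successors {a, c, d, f, g}): φ is true.
  f (successors {b, c, e}): φ is true.
  g (successors {b, d, f, g}): φ is true.
For instance, at d:
  At d: s and Box Box not r is false, so not (s and Box Box not r) is true.
    At d: s is false, Box Box not r is false, so s and Box Box not r is false.
      At d: Box Box not r requires Box not r at every successor {c, d, e}.
        Box not r fails at c, so Box Box not r is false at d.
Satisfying worlds: {a, b, c, d, e, f, g}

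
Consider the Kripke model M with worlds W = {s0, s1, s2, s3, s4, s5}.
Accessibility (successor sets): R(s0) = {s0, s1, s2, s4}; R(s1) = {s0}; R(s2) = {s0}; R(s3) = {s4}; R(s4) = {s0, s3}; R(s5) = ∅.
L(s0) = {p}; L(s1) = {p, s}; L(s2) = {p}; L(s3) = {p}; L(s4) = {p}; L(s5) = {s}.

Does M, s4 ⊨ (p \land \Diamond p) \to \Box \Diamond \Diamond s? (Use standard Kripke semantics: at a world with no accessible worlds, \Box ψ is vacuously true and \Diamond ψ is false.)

At s4: p \land \Diamond p is true, \Box \Diamond \Diamond s is false, so (p \land \Diamond p) \to \Box \Diamond \Diamond s is false.
  At s4: p is true, \Diamond p is true, so p \land \Diamond p is true.
    At s4: \Diamond p requires p at some successor in {s0, s3}.
      p holds at s0, so \Diamond p is true at s4.
  At s4: \Box \Diamond \Diamond s requires \Diamond \Diamond s at every successor {s0, s3}.
    \Diamond \Diamond s fails at s3, so \Box \Diamond \Diamond s is false at s4.
      At s3: \Diamond \Diamond s requires \Diamond s at some successor in {s4}.
        At s4: \Diamond s is false.
      So \Diamond \Diamond s is false at s3.

No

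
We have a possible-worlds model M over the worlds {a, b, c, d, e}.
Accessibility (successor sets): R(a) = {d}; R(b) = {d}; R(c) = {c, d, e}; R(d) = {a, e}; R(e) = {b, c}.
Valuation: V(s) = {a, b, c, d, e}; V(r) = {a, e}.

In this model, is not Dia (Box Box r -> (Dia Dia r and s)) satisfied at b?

No

Recall that Box ψ holds at a world iff ψ holds at every accessible world, and Dia ψ holds iff ψ holds at some accessible world.
At b: Dia (Box Box r -> (Dia Dia r and s)) is true, so not Dia (Box Box r -> (Dia Dia r and s)) is false.
  At b: Dia (Box Box r -> (Dia Dia r and s)) requires Box Box r -> (Dia Dia r and s) at some successor in {d}.
    Box Box r -> (Dia Dia r and s) holds at d, so Dia (Box Box r -> (Dia Dia r and s)) is true at b.
      At d: Box Box r is false, Dia Dia r and s is false, so Box Box r -> (Dia Dia r and s) is true.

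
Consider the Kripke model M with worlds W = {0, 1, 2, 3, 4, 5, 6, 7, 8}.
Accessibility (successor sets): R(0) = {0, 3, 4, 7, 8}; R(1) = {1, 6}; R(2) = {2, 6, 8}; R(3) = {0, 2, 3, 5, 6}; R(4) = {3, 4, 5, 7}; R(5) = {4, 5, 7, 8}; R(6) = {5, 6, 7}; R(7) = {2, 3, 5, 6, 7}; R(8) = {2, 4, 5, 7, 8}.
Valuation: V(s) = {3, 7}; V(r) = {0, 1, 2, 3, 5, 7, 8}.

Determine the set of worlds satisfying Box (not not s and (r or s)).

none

Let φ = Box (not not s and (r or s)). Evaluate φ at each world:
  0 (successors {0, 3, 4, 7, 8}): φ is false.
  1 (successors {1, 6}): φ is false.
  2 (successors {2, 6, 8}): φ is false.
  3 (successors {0, 2, 3, 5, 6}): φ is false.
  4 (successors {3, 4, 5, 7}): φ is false.
  5 (successors {4, 5, 7, 8}): φ is false.
  6 (successors {5, 6, 7}): φ is false.
  7 (successors {2, 3, 5, 6, 7}): φ is false.
  8 (successors {2, 4, 5, 7, 8}): φ is false.
For instance, at 4:
  At 4: Box (not not s and (r or s)) requires not not s and (r or s) at every successor {3, 4, 5, 7}.
    not not s and (r or s) fails at 4, so Box (not not s and (r or s)) is false at 4.
Satisfying worlds: none.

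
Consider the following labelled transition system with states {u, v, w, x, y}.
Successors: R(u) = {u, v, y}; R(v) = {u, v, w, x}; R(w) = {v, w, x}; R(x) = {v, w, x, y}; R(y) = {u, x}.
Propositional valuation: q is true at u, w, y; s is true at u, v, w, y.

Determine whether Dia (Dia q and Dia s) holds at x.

At x: Dia (Dia q and Dia s) requires Dia q and Dia s at some successor in {v, w, x, y}.
  Dia q and Dia s holds at v, so Dia (Dia q and Dia s) is true at x.
    At v: Dia q is true, Dia s is true, so Dia q and Dia s is true.
      At v: Dia q requires q at some successor in {u, v, w, x}.
        q holds at u, so Dia q is true at v.
      At v: Dia s requires s at some successor in {u, v, w, x}.
        s holds at u, so Dia s is true at v.

Yes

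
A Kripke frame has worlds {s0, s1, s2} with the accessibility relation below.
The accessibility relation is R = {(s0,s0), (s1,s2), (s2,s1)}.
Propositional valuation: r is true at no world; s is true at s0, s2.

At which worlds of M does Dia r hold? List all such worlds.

none

Let φ = Dia r. Evaluate φ at each world:
  s0 (successors {s0}): φ is false.
  s1 (successors {s2}): φ is false.
  s2 (successors {s1}): φ is false.
For instance, at s1:
  At s1: Dia r requires r at some successor in {s2}.
    At s2: r is false.
  So Dia r is false at s1.
Satisfying worlds: none.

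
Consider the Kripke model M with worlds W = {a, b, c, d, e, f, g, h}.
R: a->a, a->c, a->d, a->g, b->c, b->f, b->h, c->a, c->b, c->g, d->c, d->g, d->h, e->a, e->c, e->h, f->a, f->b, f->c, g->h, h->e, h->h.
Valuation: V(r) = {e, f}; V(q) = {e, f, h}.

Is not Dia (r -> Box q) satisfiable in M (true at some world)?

No

Let φ = not Dia (r -> Box q). Evaluate φ at each world:
  a (successors {a, c, d, g}): φ is false.
  b (successors {c, f, h}): φ is false.
  c (successors {a, b, g}): φ is false.
  d (successors {c, g, h}): φ is false.
  e (successors {a, c, h}): φ is false.
  f (successors {a, b, c}): φ is false.
  g (successors {h}): φ is false.
  h (successors {e, h}): φ is false.
For instance, at d:
  At d: Dia (r -> Box q) is true, so not Dia (r -> Box q) is false.
    At d: Dia (r -> Box q) requires r -> Box q at some successor in {c, g, h}.
      r -> Box q holds at c, so Dia (r -> Box q) is true at d.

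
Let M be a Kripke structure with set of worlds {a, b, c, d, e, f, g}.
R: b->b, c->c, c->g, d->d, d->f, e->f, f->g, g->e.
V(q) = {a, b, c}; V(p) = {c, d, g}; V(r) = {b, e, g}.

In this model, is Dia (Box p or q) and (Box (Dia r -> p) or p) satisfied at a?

Recall that Box ψ holds at a world iff ψ holds at every accessible world, and Dia ψ holds iff ψ holds at some accessible world.
At a: Dia (Box p or q) is false, Box (Dia r -> p) or p is true, so Dia (Box p or q) and (Box (Dia r -> p) or p) is false.
  At a: no accessible worlds, so Dia (Box p or q) is false.
  At a: Box (Dia r -> p) is true, p is false, so Box (Dia r -> p) or p is true.
    At a: no accessible worlds, so Box (Dia r -> p) holds vacuously.

No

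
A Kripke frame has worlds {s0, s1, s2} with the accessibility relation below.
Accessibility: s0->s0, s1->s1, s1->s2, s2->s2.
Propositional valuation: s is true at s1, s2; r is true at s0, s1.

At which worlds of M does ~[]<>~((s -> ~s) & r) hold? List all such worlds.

Let φ = ~[]<>~((s -> ~s) & r). Evaluate φ at each world:
  s0 (successors {s0}): φ is true.
  s1 (successors {s1, s2}): φ is false.
  s2 (successors {s2}): φ is false.
For instance, at s2:
  At s2: []<>~((s -> ~s) & r) is true, so ~[]<>~((s -> ~s) & r) is false.
    At s2: []<>~((s -> ~s) & r) requires <>~((s -> ~s) & r) at every successor {s2}.
      At s2: <>~((s -> ~s) & r) is true.
    So []<>~((s -> ~s) & r) is true at s2.
Satisfying worlds: {s0}

s0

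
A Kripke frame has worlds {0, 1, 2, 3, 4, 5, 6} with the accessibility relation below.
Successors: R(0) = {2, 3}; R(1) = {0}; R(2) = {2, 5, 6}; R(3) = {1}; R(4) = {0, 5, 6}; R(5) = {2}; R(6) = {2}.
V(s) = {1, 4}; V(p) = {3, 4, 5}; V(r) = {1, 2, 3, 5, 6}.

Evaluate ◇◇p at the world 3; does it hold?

Recall that ◇ψ holds at a world iff ψ holds at some accessible world.
At 3: ◇◇p requires ◇p at some successor in {1}.
  At 1: ◇p is false.
So ◇◇p is false at 3.

No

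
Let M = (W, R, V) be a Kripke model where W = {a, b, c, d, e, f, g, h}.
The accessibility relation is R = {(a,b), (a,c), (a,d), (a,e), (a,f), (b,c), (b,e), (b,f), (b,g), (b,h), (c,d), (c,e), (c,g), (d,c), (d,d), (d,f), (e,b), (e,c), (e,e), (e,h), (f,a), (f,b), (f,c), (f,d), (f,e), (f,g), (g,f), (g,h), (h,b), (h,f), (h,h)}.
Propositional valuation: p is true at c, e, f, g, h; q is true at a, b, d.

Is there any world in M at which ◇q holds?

Yes

Let φ = ◇q. Evaluate φ at each world:
  a (successors {b, c, d, e, f}): φ is true.
  b (successors {c, e, f, g, h}): φ is false.
  c (successors {d, e, g}): φ is true.
  d (successors {c, d, f}): φ is true.
  e (successors {b, c, e, h}): φ is true.
  f (successors {a, b, c, d, e, g}): φ is true.
  g (successors {f, h}): φ is false.
  h (successors {b, f, h}): φ is true.
Detail at a (witness):
  At a: ◇q requires q at some successor in {b, c, d, e, f}.
    q holds at b, so ◇q is true at a.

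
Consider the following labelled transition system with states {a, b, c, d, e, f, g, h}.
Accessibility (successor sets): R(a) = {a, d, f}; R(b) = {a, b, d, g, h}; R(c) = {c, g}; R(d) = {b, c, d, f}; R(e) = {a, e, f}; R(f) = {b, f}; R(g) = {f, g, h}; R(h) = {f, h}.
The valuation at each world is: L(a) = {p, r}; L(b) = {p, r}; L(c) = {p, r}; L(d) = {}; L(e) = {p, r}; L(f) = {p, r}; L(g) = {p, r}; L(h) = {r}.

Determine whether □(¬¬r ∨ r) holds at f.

Yes

At f: □(¬¬r ∨ r) requires ¬¬r ∨ r at every successor {b, f}.
  At b: ¬¬r ∨ r is true.
  At f: ¬¬r ∨ r is true.
So □(¬¬r ∨ r) is true at f.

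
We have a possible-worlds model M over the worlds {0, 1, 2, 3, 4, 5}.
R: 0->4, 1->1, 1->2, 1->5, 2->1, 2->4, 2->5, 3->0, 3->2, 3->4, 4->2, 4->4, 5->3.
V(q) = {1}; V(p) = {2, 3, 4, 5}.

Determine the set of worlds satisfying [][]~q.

0, 5

Recall that []ψ holds at a world iff ψ holds at every accessible world, and <>ψ holds iff ψ holds at some accessible world.
Let φ = [][]~q. Evaluate φ at each world:
  0 (successors {4}): φ is true.
  1 (successors {1, 2, 5}): φ is false.
  2 (successors {1, 4, 5}): φ is false.
  3 (successors {0, 2, 4}): φ is false.
  4 (successors {2, 4}): φ is false.
  5 (successors {3}): φ is true.
For instance, at 1:
  At 1: [][]~q requires []~q at every successor {1, 2, 5}.
    []~q fails at 1, so [][]~q is false at 1.
      At 1: []~q requires ~q at every successor {1, 2, 5}.
        ~q fails at 1, so []~q is false at 1.
Satisfying worlds: {0, 5}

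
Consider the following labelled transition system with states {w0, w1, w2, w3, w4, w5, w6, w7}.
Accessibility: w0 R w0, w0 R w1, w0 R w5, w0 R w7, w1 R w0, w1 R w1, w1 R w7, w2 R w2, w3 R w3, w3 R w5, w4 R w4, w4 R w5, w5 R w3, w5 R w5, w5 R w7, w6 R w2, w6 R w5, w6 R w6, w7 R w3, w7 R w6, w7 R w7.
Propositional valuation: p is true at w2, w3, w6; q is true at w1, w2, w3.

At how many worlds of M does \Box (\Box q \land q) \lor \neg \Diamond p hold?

4

Let φ = \Box (\Box q \land q) \lor \neg \Diamond p. Evaluate φ at each world:
  w0 (successors {w0, w1, w5, w7}): φ is true.
  w1 (successors {w0, w1, w7}): φ is true.
  w2 (successors {w2}): φ is true.
  w3 (successors {w3, w5}): φ is false.
  w4 (successors {w4, w5}): φ is true.
  w5 (successors {w3, w5, w7}): φ is false.
  w6 (successors {w2, w5, w6}): φ is false.
  w7 (successors {w3, w6, w7}): φ is false.
For instance, at w7:
  At w7: \Box (\Box q \land q) is false, \neg \Diamond p is false, so \Box (\Box q \land q) \lor \neg \Diamond p is false.
    At w7: \Box (\Box q \land q) requires \Box q \land q at every successor {w3, w6, w7}.
      \Box q \land q fails at w3, so \Box (\Box q \land q) is false at w7.
    At w7: \Diamond p is true, so \neg \Diamond p is false.
      At w7: \Diamond p requires p at some successor in {w3, w6, w7}.
        p holds at w3, so \Diamond p is true at w7.
Satisfying worlds: {w0, w1, w2, w4}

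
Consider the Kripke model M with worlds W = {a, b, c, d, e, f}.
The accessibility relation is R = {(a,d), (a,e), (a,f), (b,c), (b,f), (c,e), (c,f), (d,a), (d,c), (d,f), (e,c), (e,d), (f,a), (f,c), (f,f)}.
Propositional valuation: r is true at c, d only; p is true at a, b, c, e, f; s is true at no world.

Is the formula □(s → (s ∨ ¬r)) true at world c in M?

Yes

At c: □(s → (s ∨ ¬r)) requires s → (s ∨ ¬r) at every successor {e, f}.
  At e: s → (s ∨ ¬r) is true.
  At f: s → (s ∨ ¬r) is true.
So □(s → (s ∨ ¬r)) is true at c.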